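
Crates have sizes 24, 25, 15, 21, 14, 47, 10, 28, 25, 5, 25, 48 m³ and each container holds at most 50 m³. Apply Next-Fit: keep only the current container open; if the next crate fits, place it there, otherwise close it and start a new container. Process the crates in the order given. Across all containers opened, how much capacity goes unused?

24 m³ → container 1 (remaining 26 m³)
25 m³ → container 1 (remaining 1 m³)
15 m³ → container 2 (remaining 35 m³)
21 m³ → container 2 (remaining 14 m³)
14 m³ → container 2 (remaining 0 m³)
47 m³ → container 3 (remaining 3 m³)
10 m³ → container 4 (remaining 40 m³)
28 m³ → container 4 (remaining 12 m³)
25 m³ → container 5 (remaining 25 m³)
5 m³ → container 5 (remaining 20 m³)
25 m³ → container 6 (remaining 25 m³)
48 m³ → container 7 (remaining 2 m³)
7 containers × 50 m³ = 350 m³; used 287 m³; unused 63 m³.

63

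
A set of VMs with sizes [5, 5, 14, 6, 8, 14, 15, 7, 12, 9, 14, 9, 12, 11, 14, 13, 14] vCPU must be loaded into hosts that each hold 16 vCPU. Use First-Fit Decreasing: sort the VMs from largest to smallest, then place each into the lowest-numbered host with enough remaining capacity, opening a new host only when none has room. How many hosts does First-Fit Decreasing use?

13 hosts

Sorted descending: 15, 14, 14, 14, 14, 14, 13, 12, 12, 11, 9, 9, 8, 7, 6, 5, 5.
15 vCPU → host 1 (remaining 1 vCPU)
14 vCPU → host 2 (remaining 2 vCPU)
14 vCPU → host 3 (remaining 2 vCPU)
14 vCPU → host 4 (remaining 2 vCPU)
14 vCPU → host 5 (remaining 2 vCPU)
14 vCPU → host 6 (remaining 2 vCPU)
13 vCPU → host 7 (remaining 3 vCPU)
12 vCPU → host 8 (remaining 4 vCPU)
12 vCPU → host 9 (remaining 4 vCPU)
11 vCPU → host 10 (remaining 5 vCPU)
9 vCPU → host 11 (remaining 7 vCPU)
9 vCPU → host 12 (remaining 7 vCPU)
8 vCPU → host 13 (remaining 8 vCPU)
7 vCPU → host 11 (remaining 0 vCPU)
6 vCPU → host 12 (remaining 1 vCPU)
5 vCPU → host 10 (remaining 0 vCPU)
5 vCPU → host 13 (remaining 3 vCPU)
Final hosts: [15] [14] [14] [14] [14] [14] [13] [12] [12] [11,5] [9,7] [9,6] [8,5].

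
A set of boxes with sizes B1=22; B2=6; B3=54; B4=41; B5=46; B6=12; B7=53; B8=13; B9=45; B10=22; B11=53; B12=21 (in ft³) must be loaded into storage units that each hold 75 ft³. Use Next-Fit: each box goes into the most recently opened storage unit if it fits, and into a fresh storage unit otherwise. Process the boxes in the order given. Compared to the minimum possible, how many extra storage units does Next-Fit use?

1

Next-Fit: [22,6] [54] [41] [46,12] [53,13] [45,22] [53,21] → 7 storage units.
Total size 388 ft³; any packing needs at least ⌈388/75⌉ = 6 storage units.
An optimal packing achieves that bound: [54,21] [53,22] [53,22] [46,13,12] [45,6] [41] → 6 storage units.
Excess: 7 − 6 = 1.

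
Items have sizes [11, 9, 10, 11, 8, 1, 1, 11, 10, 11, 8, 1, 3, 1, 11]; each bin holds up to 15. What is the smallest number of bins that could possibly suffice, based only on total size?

8

Total size = 11 + 9 + 10 + 11 + 8 + 1 + 1 + 11 + 10 + 11 + 8 + 1 + 3 + 1 + 11 = 107.
⌈107 / 15⌉ = 8.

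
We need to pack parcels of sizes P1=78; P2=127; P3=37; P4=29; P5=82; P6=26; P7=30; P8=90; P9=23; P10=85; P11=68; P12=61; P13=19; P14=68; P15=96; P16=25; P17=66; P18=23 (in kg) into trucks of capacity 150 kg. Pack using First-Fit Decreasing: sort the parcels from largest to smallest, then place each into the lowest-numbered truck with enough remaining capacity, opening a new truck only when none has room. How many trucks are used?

Sorted descending: 127, 96, 90, 85, 82, 78, 68, 68, 66, 61, 37, 30, 29, 26, 25, 23, 23, 19.
Put 127 kg in truck 1; 23 kg remain.
Put 96 kg in truck 2; 54 kg remain.
Put 90 kg in truck 3; 60 kg remain.
Put 85 kg in truck 4; 65 kg remain.
Put 82 kg in truck 5; 68 kg remain.
Put 78 kg in truck 6; 72 kg remain.
Put 68 kg in truck 5; 0 kg remain.
Put 68 kg in truck 6; 4 kg remain.
Put 66 kg in truck 7; 84 kg remain.
Put 61 kg in truck 4; 4 kg remain.
Put 37 kg in truck 2; 17 kg remain.
Put 30 kg in truck 3; 30 kg remain.
Put 29 kg in truck 3; 1 kg remain.
Put 26 kg in truck 7; 58 kg remain.
Put 25 kg in truck 7; 33 kg remain.
Put 23 kg in truck 1; 0 kg remain.
Put 23 kg in truck 7; 10 kg remain.
Put 19 kg in truck 8; 131 kg remain.
Final trucks: [127,23] [96,37] [90,30,29] [85,61] [82,68] [78,68] [66,26,25,23] [19].

8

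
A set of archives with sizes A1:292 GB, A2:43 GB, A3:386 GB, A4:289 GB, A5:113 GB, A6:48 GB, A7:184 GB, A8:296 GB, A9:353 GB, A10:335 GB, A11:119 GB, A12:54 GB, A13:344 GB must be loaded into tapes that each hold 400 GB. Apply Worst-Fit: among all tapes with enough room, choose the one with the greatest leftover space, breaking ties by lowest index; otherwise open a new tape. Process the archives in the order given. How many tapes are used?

tape 1: place A1 (292 GB), 108 GB left
tape 1: place A2 (43 GB), 65 GB left
tape 2: place A3 (386 GB), 14 GB left
tape 3: place A4 (289 GB), 111 GB left
tape 4: place A5 (113 GB), 287 GB left
tape 4: place A6 (48 GB), 239 GB left
tape 4: place A7 (184 GB), 55 GB left
tape 5: place A8 (296 GB), 104 GB left
tape 6: place A9 (353 GB), 47 GB left
tape 7: place A10 (335 GB), 65 GB left
tape 8: place A11 (119 GB), 281 GB left
tape 8: place A12 (54 GB), 227 GB left
tape 9: place A13 (344 GB), 56 GB left

9 tapes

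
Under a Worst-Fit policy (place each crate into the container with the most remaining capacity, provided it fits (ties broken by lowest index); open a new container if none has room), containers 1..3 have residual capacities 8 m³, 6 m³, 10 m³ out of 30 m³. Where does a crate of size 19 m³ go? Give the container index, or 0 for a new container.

0

No container has ≥ 19 m³ free, so a new container is opened.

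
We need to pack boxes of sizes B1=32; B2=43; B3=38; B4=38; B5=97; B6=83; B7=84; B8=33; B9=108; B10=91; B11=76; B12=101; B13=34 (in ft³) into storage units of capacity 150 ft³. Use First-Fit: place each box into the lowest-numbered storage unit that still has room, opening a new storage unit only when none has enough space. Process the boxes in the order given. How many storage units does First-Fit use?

8

Put B1 (32 ft³) in storage unit 1; 118 ft³ remain.
Put B2 (43 ft³) in storage unit 1; 75 ft³ remain.
Put B3 (38 ft³) in storage unit 1; 37 ft³ remain.
Put B4 (38 ft³) in storage unit 2; 112 ft³ remain.
Put B5 (97 ft³) in storage unit 2; 15 ft³ remain.
Put B6 (83 ft³) in storage unit 3; 67 ft³ remain.
Put B7 (84 ft³) in storage unit 4; 66 ft³ remain.
Put B8 (33 ft³) in storage unit 1; 4 ft³ remain.
Put B9 (108 ft³) in storage unit 5; 42 ft³ remain.
Put B10 (91 ft³) in storage unit 6; 59 ft³ remain.
Put B11 (76 ft³) in storage unit 7; 74 ft³ remain.
Put B12 (101 ft³) in storage unit 8; 49 ft³ remain.
Put B13 (34 ft³) in storage unit 3; 33 ft³ remain.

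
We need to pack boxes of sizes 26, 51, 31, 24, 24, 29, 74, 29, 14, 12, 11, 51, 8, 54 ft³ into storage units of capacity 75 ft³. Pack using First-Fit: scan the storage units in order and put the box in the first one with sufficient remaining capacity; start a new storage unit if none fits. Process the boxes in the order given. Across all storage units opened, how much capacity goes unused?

87

26 ft³ → storage unit 1 (remaining 49 ft³)
51 ft³ → storage unit 2 (remaining 24 ft³)
31 ft³ → storage unit 1 (remaining 18 ft³)
24 ft³ → storage unit 2 (remaining 0 ft³)
24 ft³ → storage unit 3 (remaining 51 ft³)
29 ft³ → storage unit 3 (remaining 22 ft³)
74 ft³ → storage unit 4 (remaining 1 ft³)
29 ft³ → storage unit 5 (remaining 46 ft³)
14 ft³ → storage unit 1 (remaining 4 ft³)
12 ft³ → storage unit 3 (remaining 10 ft³)
11 ft³ → storage unit 5 (remaining 35 ft³)
51 ft³ → storage unit 6 (remaining 24 ft³)
8 ft³ → storage unit 3 (remaining 2 ft³)
54 ft³ → storage unit 7 (remaining 21 ft³)
7 storage units × 75 ft³ = 525 ft³; used 438 ft³; unused 87 ft³.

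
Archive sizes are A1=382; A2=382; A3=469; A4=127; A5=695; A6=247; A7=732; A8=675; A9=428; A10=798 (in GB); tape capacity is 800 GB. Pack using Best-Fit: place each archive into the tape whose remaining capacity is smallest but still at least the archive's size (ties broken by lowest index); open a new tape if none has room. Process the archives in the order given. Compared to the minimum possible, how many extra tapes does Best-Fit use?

0

Best-Fit: [382,382] [469,127] [695] [247,428] [732] [675] [798] → 7 tapes.
Total size 4935 GB; any packing needs at least ⌈4935/800⌉ = 7 tapes.
So 7 is already optimal.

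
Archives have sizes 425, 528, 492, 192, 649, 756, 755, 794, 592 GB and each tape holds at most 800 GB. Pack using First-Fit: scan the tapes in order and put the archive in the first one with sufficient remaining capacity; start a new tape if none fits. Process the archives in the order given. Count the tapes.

8 tapes

425 GB → tape 1 (remaining 375 GB)
528 GB → tape 2 (remaining 272 GB)
492 GB → tape 3 (remaining 308 GB)
192 GB → tape 1 (remaining 183 GB)
649 GB → tape 4 (remaining 151 GB)
756 GB → tape 5 (remaining 44 GB)
755 GB → tape 6 (remaining 45 GB)
794 GB → tape 7 (remaining 6 GB)
592 GB → tape 8 (remaining 208 GB)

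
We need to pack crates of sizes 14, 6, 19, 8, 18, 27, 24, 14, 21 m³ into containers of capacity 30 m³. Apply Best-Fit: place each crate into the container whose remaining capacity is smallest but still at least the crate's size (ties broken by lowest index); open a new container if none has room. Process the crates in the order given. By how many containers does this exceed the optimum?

Best-Fit: [14,6,8] [19] [18] [27] [24] [14] [21] → 7 containers.
Total size 151 m³; any packing needs at least ⌈151/30⌉ = 6 containers.
An optimal packing achieves that bound: [27] [24,6] [21,8] [19] [18] [14,14] → 6 containers.
Excess: 7 − 6 = 1.

1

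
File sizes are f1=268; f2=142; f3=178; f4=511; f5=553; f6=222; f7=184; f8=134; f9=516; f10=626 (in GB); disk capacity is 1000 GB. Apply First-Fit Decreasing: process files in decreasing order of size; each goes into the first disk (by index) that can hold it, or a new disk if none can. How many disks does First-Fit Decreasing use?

Sorted descending: 626, 553, 516, 511, 268, 222, 184, 178, 142, 134.
626 GB → disk 1 (remaining 374 GB)
553 GB → disk 2 (remaining 447 GB)
516 GB → disk 3 (remaining 484 GB)
511 GB → disk 4 (remaining 489 GB)
268 GB → disk 1 (remaining 106 GB)
222 GB → disk 2 (remaining 225 GB)
184 GB → disk 2 (remaining 41 GB)
178 GB → disk 3 (remaining 306 GB)
142 GB → disk 3 (remaining 164 GB)
134 GB → disk 3 (remaining 30 GB)

4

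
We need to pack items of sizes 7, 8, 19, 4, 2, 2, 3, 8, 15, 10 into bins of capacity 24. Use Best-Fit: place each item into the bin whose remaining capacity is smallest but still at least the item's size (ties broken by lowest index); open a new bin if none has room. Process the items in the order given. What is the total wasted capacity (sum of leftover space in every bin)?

7 → bin 1 (remaining 17)
8 → bin 1 (remaining 9)
19 → bin 2 (remaining 5)
4 → bin 2 (remaining 1)
2 → bin 1 (remaining 7)
2 → bin 1 (remaining 5)
3 → bin 1 (remaining 2)
8 → bin 3 (remaining 16)
15 → bin 3 (remaining 1)
10 → bin 4 (remaining 14)
4 bins × 24 = 96; used 78; unused 18.

18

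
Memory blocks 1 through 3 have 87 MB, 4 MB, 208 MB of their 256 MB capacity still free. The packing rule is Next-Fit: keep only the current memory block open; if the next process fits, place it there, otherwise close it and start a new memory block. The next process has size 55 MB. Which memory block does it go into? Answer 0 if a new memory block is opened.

3

Next-Fit only looks at memory block 3, which has 208 MB free.
55 MB fits there.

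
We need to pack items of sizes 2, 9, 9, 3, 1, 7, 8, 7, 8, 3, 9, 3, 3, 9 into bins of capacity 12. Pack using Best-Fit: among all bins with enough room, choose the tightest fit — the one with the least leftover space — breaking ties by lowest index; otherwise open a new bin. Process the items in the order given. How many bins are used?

bin 1: place 2, 10 left
bin 1: place 9, 1 left
bin 2: place 9, 3 left
bin 2: place 3, 0 left
bin 1: place 1, 0 left
bin 3: place 7, 5 left
bin 4: place 8, 4 left
bin 5: place 7, 5 left
bin 6: place 8, 4 left
bin 4: place 3, 1 left
bin 7: place 9, 3 left
bin 7: place 3, 0 left
bin 6: place 3, 1 left
bin 8: place 9, 3 left
Final bins: [2,9,1] [9,3] [7] [8,3] [7] [8,3] [9,3] [9].

8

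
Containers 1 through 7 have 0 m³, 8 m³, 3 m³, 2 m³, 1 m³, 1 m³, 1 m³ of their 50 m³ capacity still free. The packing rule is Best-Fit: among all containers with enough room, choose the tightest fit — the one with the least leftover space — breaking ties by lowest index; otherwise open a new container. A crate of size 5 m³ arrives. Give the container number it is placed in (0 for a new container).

Containers with room: container 2 (8 m³).
Tightest fit is container 2 with 8 m³ free.

2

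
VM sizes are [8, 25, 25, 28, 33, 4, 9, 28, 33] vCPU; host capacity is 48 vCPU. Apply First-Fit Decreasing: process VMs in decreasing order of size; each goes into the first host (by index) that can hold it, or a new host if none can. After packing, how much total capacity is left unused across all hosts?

95

Sorted descending: 33, 33, 28, 28, 25, 25, 9, 8, 4.
host 1: place 33 vCPU, 15 vCPU left
host 2: place 33 vCPU, 15 vCPU left
host 3: place 28 vCPU, 20 vCPU left
host 4: place 28 vCPU, 20 vCPU left
host 5: place 25 vCPU, 23 vCPU left
host 6: place 25 vCPU, 23 vCPU left
host 1: place 9 vCPU, 6 vCPU left
host 2: place 8 vCPU, 7 vCPU left
host 1: place 4 vCPU, 2 vCPU left
6 hosts × 48 vCPU = 288 vCPU; used 193 vCPU; unused 95 vCPU.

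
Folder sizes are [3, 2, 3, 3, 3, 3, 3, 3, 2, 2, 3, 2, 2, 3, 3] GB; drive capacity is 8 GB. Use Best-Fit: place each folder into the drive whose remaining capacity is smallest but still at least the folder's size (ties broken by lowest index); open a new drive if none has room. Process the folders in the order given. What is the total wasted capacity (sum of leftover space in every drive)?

3 GB → drive 1 (remaining 5 GB)
2 GB → drive 1 (remaining 3 GB)
3 GB → drive 1 (remaining 0 GB)
3 GB → drive 2 (remaining 5 GB)
3 GB → drive 2 (remaining 2 GB)
3 GB → drive 3 (remaining 5 GB)
3 GB → drive 3 (remaining 2 GB)
3 GB → drive 4 (remaining 5 GB)
2 GB → drive 2 (remaining 0 GB)
2 GB → drive 3 (remaining 0 GB)
3 GB → drive 4 (remaining 2 GB)
2 GB → drive 4 (remaining 0 GB)
2 GB → drive 5 (remaining 6 GB)
3 GB → drive 5 (remaining 3 GB)
3 GB → drive 5 (remaining 0 GB)
5 drives × 8 GB = 40 GB; used 40 GB; unused 0 GB.

0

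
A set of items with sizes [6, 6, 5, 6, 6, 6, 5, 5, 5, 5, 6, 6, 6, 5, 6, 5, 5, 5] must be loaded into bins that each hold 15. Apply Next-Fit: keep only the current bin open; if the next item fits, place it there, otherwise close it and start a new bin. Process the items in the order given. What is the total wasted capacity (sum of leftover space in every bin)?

21

Put 6 in bin 1; 9 remain.
Put 6 in bin 1; 3 remain.
Put 5 in bin 2; 10 remain.
Put 6 in bin 2; 4 remain.
Put 6 in bin 3; 9 remain.
Put 6 in bin 3; 3 remain.
Put 5 in bin 4; 10 remain.
Put 5 in bin 4; 5 remain.
Put 5 in bin 4; 0 remain.
Put 5 in bin 5; 10 remain.
Put 6 in bin 5; 4 remain.
Put 6 in bin 6; 9 remain.
Put 6 in bin 6; 3 remain.
Put 5 in bin 7; 10 remain.
Put 6 in bin 7; 4 remain.
Put 5 in bin 8; 10 remain.
Put 5 in bin 8; 5 remain.
Put 5 in bin 8; 0 remain.
8 bins × 15 = 120; used 99; unused 21.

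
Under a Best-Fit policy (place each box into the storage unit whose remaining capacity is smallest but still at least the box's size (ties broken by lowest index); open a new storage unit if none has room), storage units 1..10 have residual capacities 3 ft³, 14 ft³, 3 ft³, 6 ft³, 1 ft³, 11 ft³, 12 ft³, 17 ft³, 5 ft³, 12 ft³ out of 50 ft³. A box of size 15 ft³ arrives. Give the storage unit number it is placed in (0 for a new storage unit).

8

Storage units with room: storage unit 8 (17 ft³).
Tightest fit is storage unit 8 with 17 ft³ free.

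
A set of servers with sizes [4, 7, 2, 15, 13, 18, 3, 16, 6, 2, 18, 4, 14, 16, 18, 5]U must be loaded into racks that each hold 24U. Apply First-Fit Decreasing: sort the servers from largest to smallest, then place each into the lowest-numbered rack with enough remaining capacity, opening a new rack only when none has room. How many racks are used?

8 racks

Sorted descending: 18, 18, 18, 16, 16, 15, 14, 13, 7, 6, 5, 4, 4, 3, 2, 2.
18U → rack 1 (remaining 6U)
18U → rack 2 (remaining 6U)
18U → rack 3 (remaining 6U)
16U → rack 4 (remaining 8U)
16U → rack 5 (remaining 8U)
15U → rack 6 (remaining 9U)
14U → rack 7 (remaining 10U)
13U → rack 8 (remaining 11U)
7U → rack 4 (remaining 1U)
6U → rack 1 (remaining 0U)
5U → rack 2 (remaining 1U)
4U → rack 3 (remaining 2U)
4U → rack 5 (remaining 4U)
3U → rack 5 (remaining 1U)
2U → rack 3 (remaining 0U)
2U → rack 6 (remaining 7U)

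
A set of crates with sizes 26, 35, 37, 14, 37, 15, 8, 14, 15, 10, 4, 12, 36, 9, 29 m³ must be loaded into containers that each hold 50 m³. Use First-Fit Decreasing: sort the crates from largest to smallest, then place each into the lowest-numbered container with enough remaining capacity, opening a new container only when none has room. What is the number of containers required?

7

Sorted descending: 37, 37, 36, 35, 29, 26, 15, 15, 14, 14, 12, 10, 9, 8, 4.
container 1: place 37 m³, 13 m³ left
container 2: place 37 m³, 13 m³ left
container 3: place 36 m³, 14 m³ left
container 4: place 35 m³, 15 m³ left
container 5: place 29 m³, 21 m³ left
container 6: place 26 m³, 24 m³ left
container 4: place 15 m³, 0 m³ left
container 5: place 15 m³, 6 m³ left
container 3: place 14 m³, 0 m³ left
container 6: place 14 m³, 10 m³ left
container 1: place 12 m³, 1 m³ left
container 2: place 10 m³, 3 m³ left
container 6: place 9 m³, 1 m³ left
container 7: place 8 m³, 42 m³ left
container 5: place 4 m³, 2 m³ left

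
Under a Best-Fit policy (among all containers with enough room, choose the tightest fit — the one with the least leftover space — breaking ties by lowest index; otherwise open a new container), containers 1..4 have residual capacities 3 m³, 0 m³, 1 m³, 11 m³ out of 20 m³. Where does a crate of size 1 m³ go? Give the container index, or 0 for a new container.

Containers with room: container 1 (3 m³), container 3 (1 m³), container 4 (11 m³).
Tightest fit is container 3 with 1 m³ free.

3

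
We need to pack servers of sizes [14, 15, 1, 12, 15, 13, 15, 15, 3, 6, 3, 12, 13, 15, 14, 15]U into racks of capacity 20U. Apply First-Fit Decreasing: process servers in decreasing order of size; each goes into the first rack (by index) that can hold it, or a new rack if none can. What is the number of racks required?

12 racks

Sorted descending: 15, 15, 15, 15, 15, 15, 14, 14, 13, 13, 12, 12, 6, 3, 3, 1.
15U → rack 1 (remaining 5U)
15U → rack 2 (remaining 5U)
15U → rack 3 (remaining 5U)
15U → rack 4 (remaining 5U)
15U → rack 5 (remaining 5U)
15U → rack 6 (remaining 5U)
14U → rack 7 (remaining 6U)
14U → rack 8 (remaining 6U)
13U → rack 9 (remaining 7U)
13U → rack 10 (remaining 7U)
12U → rack 11 (remaining 8U)
12U → rack 12 (remaining 8U)
6U → rack 7 (remaining 0U)
3U → rack 1 (remaining 2U)
3U → rack 2 (remaining 2U)
1U → rack 1 (remaining 1U)
Final racks: [15,3,1] [15,3] [15] [15] [15] [15] [14,6] [14] [13] [13] [12] [12].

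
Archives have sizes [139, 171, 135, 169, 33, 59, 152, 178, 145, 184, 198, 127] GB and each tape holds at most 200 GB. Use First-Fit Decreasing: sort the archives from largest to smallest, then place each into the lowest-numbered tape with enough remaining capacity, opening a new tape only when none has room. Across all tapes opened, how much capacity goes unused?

Sorted descending: 198, 184, 178, 171, 169, 152, 145, 139, 135, 127, 59, 33.
Put 198 GB in tape 1; 2 GB remain.
Put 184 GB in tape 2; 16 GB remain.
Put 178 GB in tape 3; 22 GB remain.
Put 171 GB in tape 4; 29 GB remain.
Put 169 GB in tape 5; 31 GB remain.
Put 152 GB in tape 6; 48 GB remain.
Put 145 GB in tape 7; 55 GB remain.
Put 139 GB in tape 8; 61 GB remain.
Put 135 GB in tape 9; 65 GB remain.
Put 127 GB in tape 10; 73 GB remain.
Put 59 GB in tape 8; 2 GB remain.
Put 33 GB in tape 6; 15 GB remain.
10 tapes × 200 GB = 2000 GB; used 1690 GB; unused 310 GB.

310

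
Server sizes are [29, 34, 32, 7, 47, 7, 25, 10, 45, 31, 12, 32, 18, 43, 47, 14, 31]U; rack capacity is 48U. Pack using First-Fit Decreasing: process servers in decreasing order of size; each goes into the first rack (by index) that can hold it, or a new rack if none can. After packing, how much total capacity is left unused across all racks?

Sorted descending: 47, 47, 45, 43, 34, 32, 32, 31, 31, 29, 25, 18, 14, 12, 10, 7, 7.
47U → rack 1 (remaining 1U)
47U → rack 2 (remaining 1U)
45U → rack 3 (remaining 3U)
43U → rack 4 (remaining 5U)
34U → rack 5 (remaining 14U)
32U → rack 6 (remaining 16U)
32U → rack 7 (remaining 16U)
31U → rack 8 (remaining 17U)
31U → rack 9 (remaining 17U)
29U → rack 10 (remaining 19U)
25U → rack 11 (remaining 23U)
18U → rack 10 (remaining 1U)
14U → rack 5 (remaining 0U)
12U → rack 6 (remaining 4U)
10U → rack 7 (remaining 6U)
7U → rack 8 (remaining 10U)
7U → rack 8 (remaining 3U)
11 racks × 48U = 528U; used 464U; unused 64U.

64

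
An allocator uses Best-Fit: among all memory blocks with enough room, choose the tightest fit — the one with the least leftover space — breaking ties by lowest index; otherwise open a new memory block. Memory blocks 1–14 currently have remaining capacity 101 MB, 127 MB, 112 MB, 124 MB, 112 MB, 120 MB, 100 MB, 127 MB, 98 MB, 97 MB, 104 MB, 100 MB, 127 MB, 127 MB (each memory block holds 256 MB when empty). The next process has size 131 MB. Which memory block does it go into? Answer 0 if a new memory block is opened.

0

No memory block has ≥ 131 MB free, so a new memory block is opened.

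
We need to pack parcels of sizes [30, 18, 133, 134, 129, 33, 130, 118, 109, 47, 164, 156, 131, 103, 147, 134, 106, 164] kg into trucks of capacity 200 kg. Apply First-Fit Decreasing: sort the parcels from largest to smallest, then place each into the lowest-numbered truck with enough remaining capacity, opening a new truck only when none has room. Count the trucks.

Sorted descending: 164, 164, 156, 147, 134, 134, 133, 131, 130, 129, 118, 109, 106, 103, 47, 33, 30, 18.
164 kg → truck 1 (remaining 36 kg)
164 kg → truck 2 (remaining 36 kg)
156 kg → truck 3 (remaining 44 kg)
147 kg → truck 4 (remaining 53 kg)
134 kg → truck 5 (remaining 66 kg)
134 kg → truck 6 (remaining 66 kg)
133 kg → truck 7 (remaining 67 kg)
131 kg → truck 8 (remaining 69 kg)
130 kg → truck 9 (remaining 70 kg)
129 kg → truck 10 (remaining 71 kg)
118 kg → truck 11 (remaining 82 kg)
109 kg → truck 12 (remaining 91 kg)
106 kg → truck 13 (remaining 94 kg)
103 kg → truck 14 (remaining 97 kg)
47 kg → truck 4 (remaining 6 kg)
33 kg → truck 1 (remaining 3 kg)
30 kg → truck 2 (remaining 6 kg)
18 kg → truck 3 (remaining 26 kg)
Final trucks: [164,33] [164,30] [156,18] [147,47] [134] [134] [133] [131] [130] [129] [118] [109] [106] [103].

14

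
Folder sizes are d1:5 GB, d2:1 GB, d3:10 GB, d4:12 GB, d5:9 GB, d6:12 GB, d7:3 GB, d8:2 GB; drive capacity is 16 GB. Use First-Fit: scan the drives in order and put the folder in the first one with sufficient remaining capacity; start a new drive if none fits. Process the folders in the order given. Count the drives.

4

Put d1 (5 GB) in drive 1; 11 GB remain.
Put d2 (1 GB) in drive 1; 10 GB remain.
Put d3 (10 GB) in drive 1; 0 GB remain.
Put d4 (12 GB) in drive 2; 4 GB remain.
Put d5 (9 GB) in drive 3; 7 GB remain.
Put d6 (12 GB) in drive 4; 4 GB remain.
Put d7 (3 GB) in drive 2; 1 GB remain.
Put d8 (2 GB) in drive 3; 5 GB remain.
Final drives: [5,1,10] [12,3] [9,2] [12].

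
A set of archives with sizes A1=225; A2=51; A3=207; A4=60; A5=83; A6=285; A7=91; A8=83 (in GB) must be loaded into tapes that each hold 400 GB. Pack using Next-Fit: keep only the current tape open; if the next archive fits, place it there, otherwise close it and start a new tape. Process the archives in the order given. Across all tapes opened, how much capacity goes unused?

Put A1 (225 GB) in tape 1; 175 GB remain.
Put A2 (51 GB) in tape 1; 124 GB remain.
Put A3 (207 GB) in tape 2; 193 GB remain.
Put A4 (60 GB) in tape 2; 133 GB remain.
Put A5 (83 GB) in tape 2; 50 GB remain.
Put A6 (285 GB) in tape 3; 115 GB remain.
Put A7 (91 GB) in tape 3; 24 GB remain.
Put A8 (83 GB) in tape 4; 317 GB remain.
4 tapes × 400 GB = 1600 GB; used 1085 GB; unused 515 GB.

515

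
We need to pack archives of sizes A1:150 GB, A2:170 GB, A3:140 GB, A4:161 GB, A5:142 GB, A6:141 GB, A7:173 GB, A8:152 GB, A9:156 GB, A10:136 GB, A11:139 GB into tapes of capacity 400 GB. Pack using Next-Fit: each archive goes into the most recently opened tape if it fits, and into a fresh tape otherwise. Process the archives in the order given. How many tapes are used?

6 tapes

Put A1 (150 GB) in tape 1; 250 GB remain.
Put A2 (170 GB) in tape 1; 80 GB remain.
Put A3 (140 GB) in tape 2; 260 GB remain.
Put A4 (161 GB) in tape 2; 99 GB remain.
Put A5 (142 GB) in tape 3; 258 GB remain.
Put A6 (141 GB) in tape 3; 117 GB remain.
Put A7 (173 GB) in tape 4; 227 GB remain.
Put A8 (152 GB) in tape 4; 75 GB remain.
Put A9 (156 GB) in tape 5; 244 GB remain.
Put A10 (136 GB) in tape 5; 108 GB remain.
Put A11 (139 GB) in tape 6; 261 GB remain.
Final tapes: [150,170] [140,161] [142,141] [173,152] [156,136] [139].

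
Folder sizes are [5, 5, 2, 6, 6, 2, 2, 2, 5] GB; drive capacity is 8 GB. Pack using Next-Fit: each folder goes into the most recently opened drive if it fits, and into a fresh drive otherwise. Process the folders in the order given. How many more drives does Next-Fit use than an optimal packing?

Next-Fit: [5] [5,2] [6] [6,2] [2,2] [5] → 6 drives.
Total size 35 GB; any packing needs at least ⌈35/8⌉ = 5 drives.
An optimal packing achieves that bound: [6,2] [6,2] [5,2] [5,2] [5] → 5 drives.
Excess: 6 − 5 = 1.

1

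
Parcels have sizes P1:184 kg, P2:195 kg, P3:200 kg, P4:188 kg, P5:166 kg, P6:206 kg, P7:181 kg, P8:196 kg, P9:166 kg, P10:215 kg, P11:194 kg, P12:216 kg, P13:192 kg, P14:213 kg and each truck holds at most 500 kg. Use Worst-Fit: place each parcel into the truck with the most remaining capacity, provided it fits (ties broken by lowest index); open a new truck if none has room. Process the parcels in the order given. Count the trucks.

Put P1 (184 kg) in truck 1; 316 kg remain.
Put P2 (195 kg) in truck 1; 121 kg remain.
Put P3 (200 kg) in truck 2; 300 kg remain.
Put P4 (188 kg) in truck 2; 112 kg remain.
Put P5 (166 kg) in truck 3; 334 kg remain.
Put P6 (206 kg) in truck 3; 128 kg remain.
Put P7 (181 kg) in truck 4; 319 kg remain.
Put P8 (196 kg) in truck 4; 123 kg remain.
Put P9 (166 kg) in truck 5; 334 kg remain.
Put P10 (215 kg) in truck 5; 119 kg remain.
Put P11 (194 kg) in truck 6; 306 kg remain.
Put P12 (216 kg) in truck 6; 90 kg remain.
Put P13 (192 kg) in truck 7; 308 kg remain.
Put P14 (213 kg) in truck 7; 95 kg remain.
Final trucks: [184,195] [200,188] [166,206] [181,196] [166,215] [194,216] [192,213].

7 trucks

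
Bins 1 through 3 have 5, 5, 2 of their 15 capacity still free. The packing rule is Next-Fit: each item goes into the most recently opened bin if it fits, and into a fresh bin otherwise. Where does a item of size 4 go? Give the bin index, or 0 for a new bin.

Next-Fit only looks at bin 3, which has 2 free.
4 does not fit, so a new bin is opened.

0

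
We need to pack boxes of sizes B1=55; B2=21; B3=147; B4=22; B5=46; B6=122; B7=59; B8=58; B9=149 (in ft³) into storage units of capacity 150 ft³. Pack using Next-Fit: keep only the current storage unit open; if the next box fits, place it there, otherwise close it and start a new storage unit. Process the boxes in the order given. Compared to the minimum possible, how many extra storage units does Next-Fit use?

Next-Fit: [55,21] [147] [22,46] [122] [59,58] [149] → 6 storage units.
Total size 679 ft³; any packing needs at least ⌈679/150⌉ = 5 storage units.
An optimal packing achieves that bound: [149] [147] [122,22] [59,58,21] [55,46] → 5 storage units.
Excess: 6 − 5 = 1.

1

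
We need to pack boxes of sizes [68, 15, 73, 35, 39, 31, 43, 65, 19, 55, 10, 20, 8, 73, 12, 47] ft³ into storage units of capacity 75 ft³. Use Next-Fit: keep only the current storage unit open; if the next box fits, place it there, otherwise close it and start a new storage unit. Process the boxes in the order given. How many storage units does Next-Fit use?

68 ft³ → storage unit 1 (remaining 7 ft³)
15 ft³ → storage unit 2 (remaining 60 ft³)
73 ft³ → storage unit 3 (remaining 2 ft³)
35 ft³ → storage unit 4 (remaining 40 ft³)
39 ft³ → storage unit 4 (remaining 1 ft³)
31 ft³ → storage unit 5 (remaining 44 ft³)
43 ft³ → storage unit 5 (remaining 1 ft³)
65 ft³ → storage unit 6 (remaining 10 ft³)
19 ft³ → storage unit 7 (remaining 56 ft³)
55 ft³ → storage unit 7 (remaining 1 ft³)
10 ft³ → storage unit 8 (remaining 65 ft³)
20 ft³ → storage unit 8 (remaining 45 ft³)
8 ft³ → storage unit 8 (remaining 37 ft³)
73 ft³ → storage unit 9 (remaining 2 ft³)
12 ft³ → storage unit 10 (remaining 63 ft³)
47 ft³ → storage unit 10 (remaining 16 ft³)

10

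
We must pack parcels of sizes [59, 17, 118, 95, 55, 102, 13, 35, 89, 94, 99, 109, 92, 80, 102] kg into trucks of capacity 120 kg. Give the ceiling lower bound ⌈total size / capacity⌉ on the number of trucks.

Total size = 59 + 17 + 118 + 95 + 55 + 102 + 13 + 35 + 89 + 94 + 99 + 109 + 92 + 80 + 102 = 1159 kg.
⌈1159 / 120⌉ = 10.

10 trucks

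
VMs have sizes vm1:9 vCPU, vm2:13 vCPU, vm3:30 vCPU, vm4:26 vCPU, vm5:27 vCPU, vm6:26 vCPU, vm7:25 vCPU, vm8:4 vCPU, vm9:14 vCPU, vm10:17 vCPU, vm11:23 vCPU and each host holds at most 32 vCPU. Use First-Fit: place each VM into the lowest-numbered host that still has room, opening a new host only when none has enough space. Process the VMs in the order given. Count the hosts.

vm1 (9 vCPU) → host 1 (remaining 23 vCPU)
vm2 (13 vCPU) → host 1 (remaining 10 vCPU)
vm3 (30 vCPU) → host 2 (remaining 2 vCPU)
vm4 (26 vCPU) → host 3 (remaining 6 vCPU)
vm5 (27 vCPU) → host 4 (remaining 5 vCPU)
vm6 (26 vCPU) → host 5 (remaining 6 vCPU)
vm7 (25 vCPU) → host 6 (remaining 7 vCPU)
vm8 (4 vCPU) → host 1 (remaining 6 vCPU)
vm9 (14 vCPU) → host 7 (remaining 18 vCPU)
vm10 (17 vCPU) → host 7 (remaining 1 vCPU)
vm11 (23 vCPU) → host 8 (remaining 9 vCPU)

8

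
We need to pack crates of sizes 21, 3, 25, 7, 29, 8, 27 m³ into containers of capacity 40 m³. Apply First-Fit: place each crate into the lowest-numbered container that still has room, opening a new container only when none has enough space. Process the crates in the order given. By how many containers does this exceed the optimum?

0

First-Fit: [21,3,7,8] [25] [29] [27] → 4 containers.
4 crates exceed 20 m³ (half the capacity), and no two of those can share a container, so at least 4 containers are needed.
So 4 is already optimal.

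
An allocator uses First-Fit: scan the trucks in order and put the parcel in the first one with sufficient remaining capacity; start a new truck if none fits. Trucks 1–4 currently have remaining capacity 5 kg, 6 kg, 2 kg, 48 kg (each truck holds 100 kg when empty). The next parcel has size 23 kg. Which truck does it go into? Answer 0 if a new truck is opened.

4

Trucks with room: truck 4 (48 kg).
The first with room is truck 4.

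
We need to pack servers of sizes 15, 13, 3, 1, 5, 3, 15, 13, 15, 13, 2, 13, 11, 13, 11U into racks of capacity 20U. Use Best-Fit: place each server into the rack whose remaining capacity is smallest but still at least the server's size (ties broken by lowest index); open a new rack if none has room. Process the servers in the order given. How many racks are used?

rack 1: place 15U, 5U left
rack 2: place 13U, 7U left
rack 1: place 3U, 2U left
rack 1: place 1U, 1U left
rack 2: place 5U, 2U left
rack 3: place 3U, 17U left
rack 3: place 15U, 2U left
rack 4: place 13U, 7U left
rack 5: place 15U, 5U left
rack 6: place 13U, 7U left
rack 2: place 2U, 0U left
rack 7: place 13U, 7U left
rack 8: place 11U, 9U left
rack 9: place 13U, 7U left
rack 10: place 11U, 9U left

10 racks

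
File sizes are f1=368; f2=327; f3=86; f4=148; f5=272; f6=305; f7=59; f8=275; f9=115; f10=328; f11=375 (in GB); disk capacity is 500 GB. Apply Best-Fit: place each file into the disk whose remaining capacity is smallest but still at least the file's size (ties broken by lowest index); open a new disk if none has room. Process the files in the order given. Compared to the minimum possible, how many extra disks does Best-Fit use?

0

Best-Fit: [368,86] [327,148] [272] [305,59,115] [275] [328] [375] → 7 disks.
7 files exceed 250 GB (half the capacity), and no two of those can share a disk, so at least 7 disks are needed.
So 7 is already optimal.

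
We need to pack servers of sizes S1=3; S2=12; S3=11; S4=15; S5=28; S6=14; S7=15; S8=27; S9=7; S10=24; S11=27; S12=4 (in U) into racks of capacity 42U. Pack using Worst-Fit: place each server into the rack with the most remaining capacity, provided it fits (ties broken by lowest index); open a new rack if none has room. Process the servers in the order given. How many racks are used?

Put S1 (3U) in rack 1; 39U remain.
Put S2 (12U) in rack 1; 27U remain.
Put S3 (11U) in rack 1; 16U remain.
Put S4 (15U) in rack 1; 1U remain.
Put S5 (28U) in rack 2; 14U remain.
Put S6 (14U) in rack 2; 0U remain.
Put S7 (15U) in rack 3; 27U remain.
Put S8 (27U) in rack 3; 0U remain.
Put S9 (7U) in rack 4; 35U remain.
Put S10 (24U) in rack 4; 11U remain.
Put S11 (27U) in rack 5; 15U remain.
Put S12 (4U) in rack 5; 11U remain.
Final racks: [3,12,11,15] [28,14] [15,27] [7,24] [27,4].

5 racks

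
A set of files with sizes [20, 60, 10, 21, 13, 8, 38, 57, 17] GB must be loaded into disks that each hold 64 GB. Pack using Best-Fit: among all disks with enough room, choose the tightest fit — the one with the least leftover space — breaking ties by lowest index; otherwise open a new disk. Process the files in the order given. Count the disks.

4

Put 20 GB in disk 1; 44 GB remain.
Put 60 GB in disk 2; 4 GB remain.
Put 10 GB in disk 1; 34 GB remain.
Put 21 GB in disk 1; 13 GB remain.
Put 13 GB in disk 1; 0 GB remain.
Put 8 GB in disk 3; 56 GB remain.
Put 38 GB in disk 3; 18 GB remain.
Put 57 GB in disk 4; 7 GB remain.
Put 17 GB in disk 3; 1 GB remain.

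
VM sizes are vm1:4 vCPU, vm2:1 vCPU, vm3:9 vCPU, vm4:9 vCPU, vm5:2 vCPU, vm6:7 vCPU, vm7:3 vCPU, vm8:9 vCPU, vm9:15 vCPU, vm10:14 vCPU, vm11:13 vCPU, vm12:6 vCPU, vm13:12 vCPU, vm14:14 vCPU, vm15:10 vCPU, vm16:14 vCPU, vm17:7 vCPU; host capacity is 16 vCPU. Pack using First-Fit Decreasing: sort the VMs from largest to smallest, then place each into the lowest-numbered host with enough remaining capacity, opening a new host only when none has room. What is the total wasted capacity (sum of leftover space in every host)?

Sorted descending: 15, 14, 14, 14, 13, 12, 10, 9, 9, 9, 7, 7, 6, 4, 3, 2, 1.
host 1: place 15 vCPU, 1 vCPU left
host 2: place 14 vCPU, 2 vCPU left
host 3: place 14 vCPU, 2 vCPU left
host 4: place 14 vCPU, 2 vCPU left
host 5: place 13 vCPU, 3 vCPU left
host 6: place 12 vCPU, 4 vCPU left
host 7: place 10 vCPU, 6 vCPU left
host 8: place 9 vCPU, 7 vCPU left
host 9: place 9 vCPU, 7 vCPU left
host 10: place 9 vCPU, 7 vCPU left
host 8: place 7 vCPU, 0 vCPU left
host 9: place 7 vCPU, 0 vCPU left
host 7: place 6 vCPU, 0 vCPU left
host 6: place 4 vCPU, 0 vCPU left
host 5: place 3 vCPU, 0 vCPU left
host 2: place 2 vCPU, 0 vCPU left
host 1: place 1 vCPU, 0 vCPU left
10 hosts × 16 vCPU = 160 vCPU; used 149 vCPU; unused 11 vCPU.

11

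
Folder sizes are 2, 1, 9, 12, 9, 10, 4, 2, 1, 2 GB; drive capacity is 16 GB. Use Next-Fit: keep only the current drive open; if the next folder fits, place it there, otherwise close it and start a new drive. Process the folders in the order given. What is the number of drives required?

5

2 GB → drive 1 (remaining 14 GB)
1 GB → drive 1 (remaining 13 GB)
9 GB → drive 1 (remaining 4 GB)
12 GB → drive 2 (remaining 4 GB)
9 GB → drive 3 (remaining 7 GB)
10 GB → drive 4 (remaining 6 GB)
4 GB → drive 4 (remaining 2 GB)
2 GB → drive 4 (remaining 0 GB)
1 GB → drive 5 (remaining 15 GB)
2 GB → drive 5 (remaining 13 GB)
Final drives: [2,1,9] [12] [9] [10,4,2] [1,2].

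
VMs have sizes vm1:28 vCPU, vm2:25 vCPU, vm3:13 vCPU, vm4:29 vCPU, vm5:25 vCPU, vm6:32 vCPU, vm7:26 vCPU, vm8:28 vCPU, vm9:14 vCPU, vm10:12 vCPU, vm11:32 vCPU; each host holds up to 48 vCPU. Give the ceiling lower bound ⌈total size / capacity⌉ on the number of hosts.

6

Total size = 28 + 25 + 13 + 29 + 25 + 32 + 26 + 28 + 14 + 12 + 32 = 264 vCPU.
⌈264 / 48⌉ = 6.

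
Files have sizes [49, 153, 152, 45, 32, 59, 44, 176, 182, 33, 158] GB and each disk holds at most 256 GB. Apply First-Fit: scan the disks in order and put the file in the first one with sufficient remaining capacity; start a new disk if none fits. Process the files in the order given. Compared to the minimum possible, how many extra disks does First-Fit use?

0

First-Fit: [49,153,45] [152,32,59] [44,176,33] [182] [158] → 5 disks.
Total size 1083 GB; any packing needs at least ⌈1083/256⌉ = 5 disks.
So 5 is already optimal.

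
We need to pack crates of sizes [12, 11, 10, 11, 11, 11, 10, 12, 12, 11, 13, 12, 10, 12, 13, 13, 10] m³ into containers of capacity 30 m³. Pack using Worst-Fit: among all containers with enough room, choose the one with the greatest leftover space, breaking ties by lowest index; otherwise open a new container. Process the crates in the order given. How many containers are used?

9

container 1: place 12 m³, 18 m³ left
container 1: place 11 m³, 7 m³ left
container 2: place 10 m³, 20 m³ left
container 2: place 11 m³, 9 m³ left
container 3: place 11 m³, 19 m³ left
container 3: place 11 m³, 8 m³ left
container 4: place 10 m³, 20 m³ left
container 4: place 12 m³, 8 m³ left
container 5: place 12 m³, 18 m³ left
container 5: place 11 m³, 7 m³ left
container 6: place 13 m³, 17 m³ left
container 6: place 12 m³, 5 m³ left
container 7: place 10 m³, 20 m³ left
container 7: place 12 m³, 8 m³ left
container 8: place 13 m³, 17 m³ left
container 8: place 13 m³, 4 m³ left
container 9: place 10 m³, 20 m³ left
Final containers: [12,11] [10,11] [11,11] [10,12] [12,11] [13,12] [10,12] [13,13] [10].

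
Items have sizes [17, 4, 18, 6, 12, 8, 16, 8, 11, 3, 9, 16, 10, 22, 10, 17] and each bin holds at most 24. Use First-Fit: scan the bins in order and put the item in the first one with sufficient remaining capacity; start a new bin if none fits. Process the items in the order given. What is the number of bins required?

Put 17 in bin 1; 7 remain.
Put 4 in bin 1; 3 remain.
Put 18 in bin 2; 6 remain.
Put 6 in bin 2; 0 remain.
Put 12 in bin 3; 12 remain.
Put 8 in bin 3; 4 remain.
Put 16 in bin 4; 8 remain.
Put 8 in bin 4; 0 remain.
Put 11 in bin 5; 13 remain.
Put 3 in bin 1; 0 remain.
Put 9 in bin 5; 4 remain.
Put 16 in bin 6; 8 remain.
Put 10 in bin 7; 14 remain.
Put 22 in bin 8; 2 remain.
Put 10 in bin 7; 4 remain.
Put 17 in bin 9; 7 remain.

9 bins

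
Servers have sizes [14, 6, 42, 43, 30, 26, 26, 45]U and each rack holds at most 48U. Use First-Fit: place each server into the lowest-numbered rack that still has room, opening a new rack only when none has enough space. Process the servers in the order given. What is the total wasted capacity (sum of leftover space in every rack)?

56

Put 14U in rack 1; 34U remain.
Put 6U in rack 1; 28U remain.
Put 42U in rack 2; 6U remain.
Put 43U in rack 3; 5U remain.
Put 30U in rack 4; 18U remain.
Put 26U in rack 1; 2U remain.
Put 26U in rack 5; 22U remain.
Put 45U in rack 6; 3U remain.
6 racks × 48U = 288U; used 232U; unused 56U.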